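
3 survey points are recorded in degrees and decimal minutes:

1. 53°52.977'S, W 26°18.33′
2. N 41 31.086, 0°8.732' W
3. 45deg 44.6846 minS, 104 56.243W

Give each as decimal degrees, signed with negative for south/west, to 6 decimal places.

1. -53.882950, -26.305500
2. 41.518100, -0.145533
3. -45.744743, -104.937383

Point 1:
  φ: 52.977′ = 0.882950°; total 53.8829500
  hemisphere S, so the sign is −
  Lon: 18.33′ = 0.305500°; total 26.3055000
  W → negative
Point 2:
  φ: 41 + 31.086/60 = 41.5181000
  N ⇒ keep positive
  Longitude: 8.732′ = 0.145533°; total 0.1455333
  W → negative
Point 3:
  Lat: 45 + 44.6846/60 = 45.7447433
  S → negative
  Lon: 104 + 56.243/60 = 104.9373833
  hemisphere W, so the sign is −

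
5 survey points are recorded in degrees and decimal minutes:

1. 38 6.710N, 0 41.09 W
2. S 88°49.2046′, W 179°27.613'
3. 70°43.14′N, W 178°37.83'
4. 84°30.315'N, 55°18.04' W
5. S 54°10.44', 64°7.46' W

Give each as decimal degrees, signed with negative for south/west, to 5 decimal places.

1. 38.11183, -0.68483
2. -88.82008, -179.46022
3. 70.71900, -178.63050
4. 84.50525, -55.30067
5. -54.17400, -64.12433

Point 1:
  Lat: 38 + 6.71/60 = 38.111833
  N ⇒ keep positive
  Lon: 41.09′ = 0.684833°; total 0.684833
  hemisphere W, so the sign is −
Point 2:
  Latitude: 88 + 49.2046/60 = 88.820077
  hemisphere S, so the sign is −
  Longitude: 179 + 27.613/60 = 179.460217
  W ⇒ negate
Point 3:
  φ: 70 + 43.14/60 = 70.719000
  N → positive
  λ: 178 + 37.83/60 = 178.630500
  hemisphere W, so the sign is −
Point 4:
  Latitude: 84 + 30.315/60 = 84.505250
  N ⇒ keep positive
  Lon: 18.04′ = 0.300667°; total 55.300667
  W → negative
Point 5:
  Lat: 54 + 10.44/60 = 54.174000
  S ⇒ negate
  Lon: 7.46′ = 0.124333°; total 64.124333
  hemisphere W, so the sign is −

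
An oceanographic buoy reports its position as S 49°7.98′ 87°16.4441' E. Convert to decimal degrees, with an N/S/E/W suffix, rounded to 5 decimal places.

φ: 49 + 7.98/60 = 49.133000
Longitude: 16.4441′ = 0.274068°; total 87.274068

49.13300° S, 87.27407° E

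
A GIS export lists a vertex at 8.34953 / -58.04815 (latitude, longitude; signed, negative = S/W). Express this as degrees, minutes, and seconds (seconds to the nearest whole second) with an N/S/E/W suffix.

8°20′58″ N, 58°02′53″ W

φ: 0.349530 × 60 = 20.97180′ → 20′, remainder × 60 = 58.31″
Longitude is negative → W; |value| = 58.048150
Lon: 0.048150 × 60 = 2.88900′ → 2′, remainder × 60 = 53.34″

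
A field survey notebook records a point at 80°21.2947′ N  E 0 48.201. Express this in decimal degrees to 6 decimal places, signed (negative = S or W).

φ: 80 + 21.2947/60 = 80.3549117
N → positive
Longitude: 0 + 48.201/60 = 0.8033500
E → positive

80.354912, 0.803350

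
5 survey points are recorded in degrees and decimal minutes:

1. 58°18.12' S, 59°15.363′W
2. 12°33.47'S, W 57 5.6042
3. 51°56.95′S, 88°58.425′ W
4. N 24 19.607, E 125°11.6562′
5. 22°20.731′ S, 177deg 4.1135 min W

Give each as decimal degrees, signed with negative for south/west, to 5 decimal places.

1. -58.30200, -59.25605
2. -12.55783, -57.09340
3. -51.94917, -88.97375
4. 24.32678, 125.19427
5. -22.34552, -177.06856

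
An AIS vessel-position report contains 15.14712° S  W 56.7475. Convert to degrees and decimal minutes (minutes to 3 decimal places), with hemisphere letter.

Lat: minutes = (15.147120 − 15) × 60 = 8.82720
λ: 56° + 0.747500 × 60 = 56° 44.85000′

15° 8.827′ S, 56° 44.850′ W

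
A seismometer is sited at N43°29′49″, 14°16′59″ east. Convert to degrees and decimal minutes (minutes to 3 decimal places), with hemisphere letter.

43° 29.817′ N, 14° 16.983′ E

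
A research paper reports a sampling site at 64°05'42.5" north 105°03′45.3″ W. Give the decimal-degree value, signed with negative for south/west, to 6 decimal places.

64.095139, -105.062583

Latitude: 64 + 5/60 + 42.5/3600 = 64.0951389
N ⇒ keep positive
Lon: 105 + 3/60 + 45.3/3600 = 105.0625833
hemisphere W, so the sign is −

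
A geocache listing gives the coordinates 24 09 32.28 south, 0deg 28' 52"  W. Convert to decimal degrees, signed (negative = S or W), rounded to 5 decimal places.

-24.15897, -0.48111

Lat: 9′ + 32.28″ = 9.53800′; 24 + 9.53800/60 = 24.158967
S → negative
λ: 28′ + 52″ = 28.86667′; 0 + 28.86667/60 = 0.481111
W → negative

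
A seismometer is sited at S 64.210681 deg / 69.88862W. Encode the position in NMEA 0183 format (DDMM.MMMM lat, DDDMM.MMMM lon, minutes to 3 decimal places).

Lat: fractional part 0.210681 → 12.64086 minutes
Lon: fractional part 0.888620 → 53.31720 minutes

6412.641,S / 06953.317,W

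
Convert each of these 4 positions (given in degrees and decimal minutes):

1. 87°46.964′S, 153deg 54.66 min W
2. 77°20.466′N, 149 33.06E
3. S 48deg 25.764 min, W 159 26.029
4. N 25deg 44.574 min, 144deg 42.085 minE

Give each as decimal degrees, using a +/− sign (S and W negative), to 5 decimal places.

Point 1:
  Lat: 46.964′ = 0.782733°; total 87.782733
  hemisphere S, so the sign is −
  λ: 153 + 54.66/60 = 153.911000
  W ⇒ negate
Point 2:
  Lat: 20.466′ = 0.341100°; total 77.341100
  N → positive
  Lon: 33.06′ = 0.551000°; total 149.551000
  E → positive
Point 3:
  Latitude: 25.764′ = 0.429400°; total 48.429400
  hemisphere S, so the sign is −
  Lon: 159 + 26.029/60 = 159.433817
  hemisphere W, so the sign is −
Point 4:
  Lat: 44.574′ = 0.742900°; total 25.742900
  N → positive
  Longitude: 42.085′ = 0.701417°; total 144.701417
  E ⇒ keep positive

1. -87.78273, -153.91100
2. 77.34110, 149.55100
3. -48.42940, -159.43382
4. 25.74290, 144.70142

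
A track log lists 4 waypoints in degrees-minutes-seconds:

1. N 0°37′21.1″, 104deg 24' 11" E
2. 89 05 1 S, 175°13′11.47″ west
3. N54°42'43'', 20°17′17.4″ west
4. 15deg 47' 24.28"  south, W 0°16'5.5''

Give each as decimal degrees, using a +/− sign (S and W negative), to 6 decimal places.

1. 0.622528, 104.403056
2. -89.083611, -175.219853
3. 54.711944, -20.288167
4. -15.790078, -0.268194

Point 1:
  Lat: 0 + 37/60 + 21.1/3600 = 0.6225278
  N → positive
  Lon: 104 + 24/60 + 11/3600 = 104.4030556
  E → positive
Point 2:
  φ: 5′ + 1″ = 5.01667′; 89 + 5.01667/60 = 89.0836111
  S ⇒ negate
  Lon: 175° + 13/60 + 11.47/3600 = 175 + 0.216667 + 0.003186 = 175.2198528
  W → negative
Point 3:
  Lat: 42′ + 43″ = 42.71667′; 54 + 42.71667/60 = 54.7119444
  N → positive
  Longitude: 20 + 17/60 + 17.4/3600 = 20.2881667
  W → negative
Point 4:
  φ: 47′ + 24.28″ = 47.40467′; 15 + 47.40467/60 = 15.7900778
  hemisphere S, so the sign is −
  Lon: 0 + 16/60 + 5.5/3600 = 0.2681944
  W → negative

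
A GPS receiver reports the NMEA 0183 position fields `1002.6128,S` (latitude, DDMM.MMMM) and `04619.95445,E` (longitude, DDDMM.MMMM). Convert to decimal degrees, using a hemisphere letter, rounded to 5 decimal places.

φ: degrees = first 2 digits = 10, minutes = 2.6128; 10 + 2.6128/60 = 10.043547
Lon: split at 3 digits → 046° and 19.95445′; 46 + 19.95445/60 = 46.332574

10.04355° S, 46.33257° E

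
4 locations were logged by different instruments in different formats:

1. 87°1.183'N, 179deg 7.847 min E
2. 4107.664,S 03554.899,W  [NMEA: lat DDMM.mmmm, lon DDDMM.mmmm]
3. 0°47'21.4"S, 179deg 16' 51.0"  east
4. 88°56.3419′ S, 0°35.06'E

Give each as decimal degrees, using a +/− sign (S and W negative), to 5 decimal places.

Point 1:
  φ: 87 + 1.183/60 = 87.019717
  N → positive
  Longitude: 7.847′ = 0.130783°; total 179.130783
  E → positive
Point 2:
  φ: degrees = first 2 digits = 41, minutes = 7.664; 41 + 7.664/60 = 41.127733
  S ⇒ negate
  λ: degrees = first 3 digits = 35, minutes = 54.899; 35 + 54.899/60 = 35.914983
  W → negative
Point 3:
  Latitude: 0 + 47/60 + 21.4/3600 = 0.789278
  S ⇒ negate
  Longitude: 179° + 16/60 + 51/3600 = 179 + 0.266667 + 0.014167 = 179.280833
  E ⇒ keep positive
Point 4:
  Latitude: 56.3419′ = 0.939032°; total 88.939032
  S → negative
  Longitude: 35.06′ = 0.584333°; total 0.584333
  E ⇒ keep positive

1. 87.01972, 179.13078
2. -41.12773, -35.91498
3. -0.78928, 179.28083
4. -88.93903, 0.58433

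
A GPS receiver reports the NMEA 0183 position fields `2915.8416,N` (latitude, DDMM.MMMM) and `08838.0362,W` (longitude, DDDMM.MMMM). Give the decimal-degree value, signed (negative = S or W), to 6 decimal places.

29.264027, -88.633937

Latitude: split at 2 digits → 29° and 15.8416′; 29 + 15.8416/60 = 29.2640267
N → positive
Lon: split at 3 digits → 088° and 38.0362′; 88 + 38.0362/60 = 88.6339367
W → negative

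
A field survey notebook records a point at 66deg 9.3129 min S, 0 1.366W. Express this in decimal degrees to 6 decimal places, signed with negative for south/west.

-66.155215, -0.022767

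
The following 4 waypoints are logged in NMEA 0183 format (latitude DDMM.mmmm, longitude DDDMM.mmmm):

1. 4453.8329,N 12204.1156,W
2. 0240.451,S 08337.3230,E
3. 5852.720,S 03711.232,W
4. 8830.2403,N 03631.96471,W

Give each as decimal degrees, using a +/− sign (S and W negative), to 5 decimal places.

1. 44.89722, -122.06859
2. -2.67418, 83.62205
3. -58.87867, -37.18720
4. 88.50401, -36.53275

Point 1:
  φ: split at 2 digits → 44° and 53.8329′; 44 + 53.8329/60 = 44.897215
  N → positive
  Longitude: split at 3 digits → 122° and 4.1156′; 122 + 4.1156/60 = 122.068593
  W → negative
Point 2:
  φ: degrees = first 2 digits = 2, minutes = 40.451; 2 + 40.451/60 = 2.674183
  S → negative
  Lon: degrees = first 3 digits = 83, minutes = 37.323; 83 + 37.323/60 = 83.622050
  E ⇒ keep positive
Point 3:
  Lat: split at 2 digits → 58° and 52.72′; 58 + 52.72/60 = 58.878667
  S ⇒ negate
  Longitude: degrees = first 3 digits = 37, minutes = 11.232; 37 + 11.232/60 = 37.187200
  W ⇒ negate
Point 4:
  Lat: split at 2 digits → 88° and 30.2403′; 88 + 30.2403/60 = 88.504005
  N → positive
  Longitude: split at 3 digits → 036° and 31.96471′; 36 + 31.96471/60 = 36.532745
  W ⇒ negate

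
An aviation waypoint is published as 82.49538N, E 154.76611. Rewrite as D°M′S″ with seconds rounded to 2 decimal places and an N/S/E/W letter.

φ: whole degrees 82; 29.72280′ → 29′ and 43.3680″
Longitude: 0.766110 × 60 = 45.96660′ → 45′, remainder × 60 = 57.9960″

82°29′43.37″ N, 154°45′58.00″ E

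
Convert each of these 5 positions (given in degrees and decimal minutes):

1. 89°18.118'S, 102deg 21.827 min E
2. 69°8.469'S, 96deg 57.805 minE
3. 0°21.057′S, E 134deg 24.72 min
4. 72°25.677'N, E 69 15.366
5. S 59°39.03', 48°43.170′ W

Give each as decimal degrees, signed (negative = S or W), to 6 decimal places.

1. -89.301967, 102.363783
2. -69.141150, 96.963417
3. -0.350950, 134.412000
4. 72.427950, 69.256100
5. -59.650500, -48.719500

Point 1:
  Latitude: 18.118′ = 0.301967°; total 89.3019667
  S ⇒ negate
  Longitude: 21.827′ = 0.363783°; total 102.3637833
  E ⇒ keep positive
Point 2:
  Lat: 69 + 8.469/60 = 69.1411500
  S → negative
  λ: 96 + 57.805/60 = 96.9634167
  E ⇒ keep positive
Point 3:
  Lat: 21.057′ = 0.350950°; total 0.3509500
  hemisphere S, so the sign is −
  Longitude: 24.72′ = 0.412000°; total 134.4120000
  E → positive
Point 4:
  φ: 72 + 25.677/60 = 72.4279500
  N → positive
  Longitude: 69 + 15.366/60 = 69.2561000
  E ⇒ keep positive
Point 5:
  φ: 39.03′ = 0.650500°; total 59.6505000
  S ⇒ negate
  Lon: 43.17′ = 0.719500°; total 48.7195000
  hemisphere W, so the sign is −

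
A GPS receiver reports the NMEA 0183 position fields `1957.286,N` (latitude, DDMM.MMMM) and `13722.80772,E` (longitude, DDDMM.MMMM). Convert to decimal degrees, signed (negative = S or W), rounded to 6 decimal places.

φ: degrees = first 2 digits = 19, minutes = 57.286; 19 + 57.286/60 = 19.9547667
N ⇒ keep positive
Lon: degrees = first 3 digits = 137, minutes = 22.80772; 137 + 22.80772/60 = 137.3801287
E → positive

19.954767, 137.380129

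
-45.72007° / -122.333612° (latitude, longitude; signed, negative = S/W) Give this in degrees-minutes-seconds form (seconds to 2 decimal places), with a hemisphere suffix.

45°43′12.25″ S, 122°20′1.00″ W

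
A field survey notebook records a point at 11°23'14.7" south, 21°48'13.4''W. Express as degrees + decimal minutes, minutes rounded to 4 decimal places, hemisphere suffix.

Latitude: seconds/60 = 0.24500; minutes = 23 + 0.24500 = 23.245000
Lon: 48 + 13.4/60 = 48.223333′

11° 23.2450′ S, 21° 48.2233′ W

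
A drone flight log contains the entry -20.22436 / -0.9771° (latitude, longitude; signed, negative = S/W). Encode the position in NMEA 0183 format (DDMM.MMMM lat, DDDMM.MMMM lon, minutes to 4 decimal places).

2013.4616,S / 00058.6260,W

Latitude is negative → S; |value| = 20.224360
Lat: minutes = (20.224360 − 20) × 60 = 13.461600
Longitude is negative → W; |value| = 0.977100
Lon: 0° + 0.977100 × 60 = 0° 58.626000′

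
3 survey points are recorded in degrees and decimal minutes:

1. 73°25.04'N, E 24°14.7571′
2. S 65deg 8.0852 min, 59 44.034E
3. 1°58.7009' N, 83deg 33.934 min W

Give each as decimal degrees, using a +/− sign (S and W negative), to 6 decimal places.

Point 1:
  φ: 25.04′ = 0.417333°; total 73.4173333
  N → positive
  Lon: 14.7571′ = 0.245952°; total 24.2459517
  E ⇒ keep positive
Point 2:
  Lat: 8.0852′ = 0.134753°; total 65.1347533
  S → negative
  λ: 59 + 44.034/60 = 59.7339000
  E → positive
Point 3:
  Latitude: 1 + 58.7009/60 = 1.9783483
  N → positive
  Lon: 83 + 33.934/60 = 83.5655667
  W → negative

1. 73.417333, 24.245952
2. -65.134753, 59.733900
3. 1.978348, -83.565567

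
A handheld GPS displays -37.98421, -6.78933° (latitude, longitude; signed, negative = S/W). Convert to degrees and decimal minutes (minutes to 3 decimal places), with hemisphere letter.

Latitude is negative → S; |value| = 37.984210
φ: 37° + 0.984210 × 60 = 37° 59.05260′
Longitude is negative → W; |value| = 6.789330
λ: minutes = (6.789330 − 6) × 60 = 47.35980

37° 59.053′ S, 6° 47.360′ W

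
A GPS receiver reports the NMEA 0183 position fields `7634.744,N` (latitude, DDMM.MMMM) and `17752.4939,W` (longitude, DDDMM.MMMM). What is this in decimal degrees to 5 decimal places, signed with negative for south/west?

76.57907, -177.87490

Latitude: degrees = first 2 digits = 76, minutes = 34.744; 76 + 34.744/60 = 76.579067
N → positive
Lon: split at 3 digits → 177° and 52.4939′; 177 + 52.4939/60 = 177.874898
W ⇒ negate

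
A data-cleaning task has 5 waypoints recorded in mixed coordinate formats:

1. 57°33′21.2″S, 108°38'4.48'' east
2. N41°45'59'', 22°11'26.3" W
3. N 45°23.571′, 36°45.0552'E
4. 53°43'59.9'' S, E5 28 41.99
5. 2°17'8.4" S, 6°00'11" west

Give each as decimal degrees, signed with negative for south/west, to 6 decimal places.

Point 1:
  Lat: 33′ + 21.2″ = 33.35333′; 57 + 33.35333/60 = 57.5558889
  S ⇒ negate
  λ: 108° + 38/60 + 4.48/3600 = 108 + 0.633333 + 0.001244 = 108.6345778
  E → positive
Point 2:
  Latitude: 41° + 45/60 + 59/3600 = 41 + 0.750000 + 0.016389 = 41.7663889
  N → positive
  λ: 11′ + 26.3″ = 11.43833′; 22 + 11.43833/60 = 22.1906389
  hemisphere W, so the sign is −
Point 3:
  φ: 45 + 23.571/60 = 45.3928500
  N ⇒ keep positive
  Longitude: 36 + 45.0552/60 = 36.7509200
  E → positive
Point 4:
  Latitude: 53° + 43/60 + 59.9/3600 = 53 + 0.716667 + 0.016639 = 53.7333056
  hemisphere S, so the sign is −
  Longitude: 5 + 28/60 + 41.99/3600 = 5.4783306
  E → positive
Point 5:
  Lat: 17′ + 8.4″ = 17.14000′; 2 + 17.14000/60 = 2.2856667
  S → negative
  Longitude: 6 + 0/60 + 11/3600 = 6.0030556
  hemisphere W, so the sign is −

1. -57.555889, 108.634578
2. 41.766389, -22.190639
3. 45.392850, 36.750920
4. -53.733306, 5.478331
5. -2.285667, -6.003056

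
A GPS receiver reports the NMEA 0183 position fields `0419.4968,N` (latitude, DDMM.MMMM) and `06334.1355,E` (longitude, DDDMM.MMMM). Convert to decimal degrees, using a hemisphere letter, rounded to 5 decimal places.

φ: degrees = first 2 digits = 4, minutes = 19.4968; 4 + 19.4968/60 = 4.324947
Longitude: degrees = first 3 digits = 63, minutes = 34.1355; 63 + 34.1355/60 = 63.568925

4.32495° N, 63.56893° E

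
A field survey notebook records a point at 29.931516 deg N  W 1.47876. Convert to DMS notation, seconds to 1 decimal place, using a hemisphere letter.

Lat: whole degrees 29; 55.89096′ → 55′ and 53.458″
Longitude: 0.478760° → 28.72560′; 0.72560 × 60 = 43.536″

29°55′53.5″ N, 1°28′43.5″ W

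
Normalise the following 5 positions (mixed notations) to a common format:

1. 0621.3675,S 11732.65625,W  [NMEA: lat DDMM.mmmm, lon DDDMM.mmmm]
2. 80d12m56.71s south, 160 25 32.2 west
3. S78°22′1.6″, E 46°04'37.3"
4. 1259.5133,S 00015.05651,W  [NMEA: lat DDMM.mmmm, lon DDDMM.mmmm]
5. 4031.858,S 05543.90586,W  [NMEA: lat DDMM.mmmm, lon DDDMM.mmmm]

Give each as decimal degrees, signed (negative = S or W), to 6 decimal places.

1. -6.356125, -117.544271
2. -80.215753, -160.425611
3. -78.367111, 46.077028
4. -12.991888, -0.250942
5. -40.530967, -55.731764

Point 1:
  φ: split at 2 digits → 06° and 21.3675′; 6 + 21.3675/60 = 6.3561250
  hemisphere S, so the sign is −
  λ: degrees = first 3 digits = 117, minutes = 32.65625; 117 + 32.65625/60 = 117.5442708
  W ⇒ negate
Point 2:
  Latitude: 80 + 12/60 + 56.71/3600 = 80.2157528
  S → negative
  λ: 160° + 25/60 + 32.2/3600 = 160 + 0.416667 + 0.008944 = 160.4256111
  hemisphere W, so the sign is −
Point 3:
  Lat: 78° + 22/60 + 1.6/3600 = 78 + 0.366667 + 0.000444 = 78.3671111
  S → negative
  λ: 4′ + 37.3″ = 4.62167′; 46 + 4.62167/60 = 46.0770278
  E → positive
Point 4:
  Latitude: degrees = first 2 digits = 12, minutes = 59.5133; 12 + 59.5133/60 = 12.9918883
  S → negative
  λ: split at 3 digits → 000° and 15.05651′; 0 + 15.05651/60 = 0.2509418
  W ⇒ negate
Point 5:
  φ: split at 2 digits → 40° and 31.858′; 40 + 31.858/60 = 40.5309667
  S ⇒ negate
  Lon: split at 3 digits → 055° and 43.90586′; 55 + 43.90586/60 = 55.7317643
  W → negative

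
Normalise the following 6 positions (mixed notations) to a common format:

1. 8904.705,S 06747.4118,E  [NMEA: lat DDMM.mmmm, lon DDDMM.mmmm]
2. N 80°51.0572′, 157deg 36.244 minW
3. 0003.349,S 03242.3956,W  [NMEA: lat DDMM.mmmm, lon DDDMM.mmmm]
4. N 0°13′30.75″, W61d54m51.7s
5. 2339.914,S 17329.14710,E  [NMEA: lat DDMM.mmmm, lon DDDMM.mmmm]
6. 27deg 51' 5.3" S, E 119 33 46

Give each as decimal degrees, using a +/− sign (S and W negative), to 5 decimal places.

Point 1:
  φ: split at 2 digits → 89° and 4.705′; 89 + 4.705/60 = 89.078417
  S → negative
  Lon: split at 3 digits → 067° and 47.4118′; 67 + 47.4118/60 = 67.790197
  E ⇒ keep positive
Point 2:
  Lat: 51.0572′ = 0.850953°; total 80.850953
  N ⇒ keep positive
  Longitude: 157 + 36.244/60 = 157.604067
  W ⇒ negate
Point 3:
  Lat: degrees = first 2 digits = 0, minutes = 3.349; 0 + 3.349/60 = 0.055817
  S ⇒ negate
  Lon: degrees = first 3 digits = 32, minutes = 42.3956; 32 + 42.3956/60 = 32.706593
  W ⇒ negate
Point 4:
  Lat: 0 + 13/60 + 30.75/3600 = 0.225208
  N → positive
  Longitude: 61° + 54/60 + 51.7/3600 = 61 + 0.900000 + 0.014361 = 61.914361
  hemisphere W, so the sign is −
Point 5:
  Latitude: degrees = first 2 digits = 23, minutes = 39.914; 23 + 39.914/60 = 23.665233
  S → negative
  λ: degrees = first 3 digits = 173, minutes = 29.1471; 173 + 29.1471/60 = 173.485785
  E ⇒ keep positive
Point 6:
  Lat: 51′ + 5.3″ = 51.08833′; 27 + 51.08833/60 = 27.851472
  hemisphere S, so the sign is −
  Longitude: 119 + 33/60 + 46/3600 = 119.562778
  E → positive

1. -89.07842, 67.79020
2. 80.85095, -157.60407
3. -0.05582, -32.70659
4. 0.22521, -61.91436
5. -23.66523, 173.48579
6. -27.85147, 119.56278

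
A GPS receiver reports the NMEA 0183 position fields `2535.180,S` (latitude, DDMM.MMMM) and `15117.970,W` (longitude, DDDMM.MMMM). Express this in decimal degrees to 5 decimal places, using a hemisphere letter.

φ: split at 2 digits → 25° and 35.18′; 25 + 35.18/60 = 25.586333
λ: split at 3 digits → 151° and 17.97′; 151 + 17.97/60 = 151.299500

25.58633° S, 151.29950° W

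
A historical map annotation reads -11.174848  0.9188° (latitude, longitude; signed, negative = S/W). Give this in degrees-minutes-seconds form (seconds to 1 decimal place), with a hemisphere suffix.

11°10′29.5″ S, 0°55′7.7″ E

Latitude is negative → S; |value| = 11.174848
Latitude: 0.174848 × 60 = 10.49088′ → 10′, remainder × 60 = 29.453″
Lon: whole degrees 0; 55.12800′ → 55′ and 7.680″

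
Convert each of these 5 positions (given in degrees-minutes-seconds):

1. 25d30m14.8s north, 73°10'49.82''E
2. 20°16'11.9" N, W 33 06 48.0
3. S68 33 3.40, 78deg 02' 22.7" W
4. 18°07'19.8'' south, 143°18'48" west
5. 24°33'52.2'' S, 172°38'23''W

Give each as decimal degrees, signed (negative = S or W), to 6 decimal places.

Point 1:
  Lat: 25 + 30/60 + 14.8/3600 = 25.5041111
  N ⇒ keep positive
  Longitude: 10′ + 49.82″ = 10.83033′; 73 + 10.83033/60 = 73.1805056
  E ⇒ keep positive
Point 2:
  Lat: 16′ + 11.9″ = 16.19833′; 20 + 16.19833/60 = 20.2699722
  N → positive
  λ: 6′ + 48″ = 6.80000′; 33 + 6.80000/60 = 33.1133333
  W → negative
Point 3:
  φ: 33′ + 3.4″ = 33.05667′; 68 + 33.05667/60 = 68.5509444
  S → negative
  Lon: 78° + 2/60 + 22.7/3600 = 78 + 0.033333 + 0.006306 = 78.0396389
  W → negative
Point 4:
  Latitude: 7′ + 19.8″ = 7.33000′; 18 + 7.33000/60 = 18.1221667
  S ⇒ negate
  Lon: 18′ + 48″ = 18.80000′; 143 + 18.80000/60 = 143.3133333
  W → negative
Point 5:
  Latitude: 24° + 33/60 + 52.2/3600 = 24 + 0.550000 + 0.014500 = 24.5645000
  hemisphere S, so the sign is −
  λ: 38′ + 23″ = 38.38333′; 172 + 38.38333/60 = 172.6397222
  W → negative

1. 25.504111, 73.180506
2. 20.269972, -33.113333
3. -68.550944, -78.039639
4. -18.122167, -143.313333
5. -24.564500, -172.639722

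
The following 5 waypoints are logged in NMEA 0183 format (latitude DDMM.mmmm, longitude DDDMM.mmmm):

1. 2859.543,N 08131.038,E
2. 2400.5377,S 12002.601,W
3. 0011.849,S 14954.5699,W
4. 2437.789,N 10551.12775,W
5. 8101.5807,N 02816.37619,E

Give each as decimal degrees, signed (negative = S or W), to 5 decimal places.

Point 1:
  φ: split at 2 digits → 28° and 59.543′; 28 + 59.543/60 = 28.992383
  N → positive
  λ: degrees = first 3 digits = 81, minutes = 31.038; 81 + 31.038/60 = 81.517300
  E ⇒ keep positive
Point 2:
  φ: split at 2 digits → 24° and 0.5377′; 24 + 0.5377/60 = 24.008962
  hemisphere S, so the sign is −
  Longitude: split at 3 digits → 120° and 2.601′; 120 + 2.601/60 = 120.043350
  W ⇒ negate
Point 3:
  Lat: degrees = first 2 digits = 0, minutes = 11.849; 0 + 11.849/60 = 0.197483
  S → negative
  Lon: split at 3 digits → 149° and 54.5699′; 149 + 54.5699/60 = 149.909498
  W → negative
Point 4:
  φ: split at 2 digits → 24° and 37.789′; 24 + 37.789/60 = 24.629817
  N → positive
  Lon: split at 3 digits → 105° and 51.12775′; 105 + 51.12775/60 = 105.852129
  W ⇒ negate
Point 5:
  φ: degrees = first 2 digits = 81, minutes = 1.5807; 81 + 1.5807/60 = 81.026345
  N → positive
  Lon: split at 3 digits → 028° and 16.37619′; 28 + 16.37619/60 = 28.272937
  E → positive

1. 28.99238, 81.51730
2. -24.00896, -120.04335
3. -0.19748, -149.90950
4. 24.62982, -105.85213
5. 81.02635, 28.27294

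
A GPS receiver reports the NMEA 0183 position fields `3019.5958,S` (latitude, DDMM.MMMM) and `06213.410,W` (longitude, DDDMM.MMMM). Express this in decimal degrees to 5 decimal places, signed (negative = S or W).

-30.32660, -62.22350

Lat: degrees = first 2 digits = 30, minutes = 19.5958; 30 + 19.5958/60 = 30.326597
hemisphere S, so the sign is −
λ: degrees = first 3 digits = 62, minutes = 13.41; 62 + 13.41/60 = 62.223500
hemisphere W, so the sign is −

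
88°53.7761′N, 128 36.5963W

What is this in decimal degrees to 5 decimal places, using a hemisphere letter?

88.89627° N, 128.60994° W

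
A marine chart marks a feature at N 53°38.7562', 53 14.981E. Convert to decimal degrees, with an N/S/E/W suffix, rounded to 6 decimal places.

53.645937° N, 53.249683° E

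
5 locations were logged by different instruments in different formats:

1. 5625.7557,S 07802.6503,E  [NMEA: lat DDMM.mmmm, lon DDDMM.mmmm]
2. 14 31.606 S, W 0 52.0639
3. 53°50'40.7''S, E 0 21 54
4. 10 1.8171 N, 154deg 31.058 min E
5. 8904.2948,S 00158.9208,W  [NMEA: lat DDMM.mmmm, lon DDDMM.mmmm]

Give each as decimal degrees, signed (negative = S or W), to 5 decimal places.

1. -56.42926, 78.04417
2. -14.52677, -0.86773
3. -53.84464, 0.36500
4. 10.03029, 154.51763
5. -89.07158, -1.98201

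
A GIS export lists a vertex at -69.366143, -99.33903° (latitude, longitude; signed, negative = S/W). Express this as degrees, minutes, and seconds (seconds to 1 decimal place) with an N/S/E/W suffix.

69°21′58.1″ S, 99°20′20.5″ W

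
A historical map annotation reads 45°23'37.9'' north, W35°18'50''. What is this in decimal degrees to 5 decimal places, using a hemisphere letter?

Latitude: 23′ + 37.9″ = 23.63167′; 45 + 23.63167/60 = 45.393861
Longitude: 35 + 18/60 + 50/3600 = 35.313889

45.39386° N, 35.31389° W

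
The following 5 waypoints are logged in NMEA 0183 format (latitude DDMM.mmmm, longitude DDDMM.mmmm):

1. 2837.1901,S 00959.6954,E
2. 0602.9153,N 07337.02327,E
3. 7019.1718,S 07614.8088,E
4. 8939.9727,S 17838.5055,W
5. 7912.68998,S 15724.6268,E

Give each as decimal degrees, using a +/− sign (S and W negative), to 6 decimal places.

1. -28.619835, 9.994923
2. 6.048588, 73.617055
3. -70.319530, 76.246813
4. -89.666212, -178.641758
5. -79.211500, 157.410447

Point 1:
  φ: degrees = first 2 digits = 28, minutes = 37.1901; 28 + 37.1901/60 = 28.6198350
  S ⇒ negate
  Longitude: split at 3 digits → 009° and 59.6954′; 9 + 59.6954/60 = 9.9949233
  E ⇒ keep positive
Point 2:
  φ: degrees = first 2 digits = 6, minutes = 2.9153; 6 + 2.9153/60 = 6.0485883
  N ⇒ keep positive
  Lon: split at 3 digits → 073° and 37.02327′; 73 + 37.02327/60 = 73.6170545
  E → positive
Point 3:
  Lat: split at 2 digits → 70° and 19.1718′; 70 + 19.1718/60 = 70.3195300
  S → negative
  Lon: degrees = first 3 digits = 76, minutes = 14.8088; 76 + 14.8088/60 = 76.2468133
  E → positive
Point 4:
  Latitude: degrees = first 2 digits = 89, minutes = 39.9727; 89 + 39.9727/60 = 89.6662117
  S ⇒ negate
  Longitude: degrees = first 3 digits = 178, minutes = 38.5055; 178 + 38.5055/60 = 178.6417583
  W ⇒ negate
Point 5:
  Latitude: degrees = first 2 digits = 79, minutes = 12.68998; 79 + 12.68998/60 = 79.2114997
  S ⇒ negate
  λ: degrees = first 3 digits = 157, minutes = 24.6268; 157 + 24.6268/60 = 157.4104467
  E ⇒ keep positive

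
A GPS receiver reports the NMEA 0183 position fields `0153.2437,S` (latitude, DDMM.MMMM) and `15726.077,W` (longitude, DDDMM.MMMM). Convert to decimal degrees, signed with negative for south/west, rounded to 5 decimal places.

-1.88740, -157.43462

Latitude: split at 2 digits → 01° and 53.2437′; 1 + 53.2437/60 = 1.887395
S → negative
Lon: split at 3 digits → 157° and 26.077′; 157 + 26.077/60 = 157.434617
hemisphere W, so the sign is −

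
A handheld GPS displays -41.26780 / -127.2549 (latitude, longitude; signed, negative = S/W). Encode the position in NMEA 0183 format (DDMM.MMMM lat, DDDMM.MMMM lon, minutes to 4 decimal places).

4116.0680,S / 12715.2940,W

Latitude is negative → S; |value| = 41.267800
Lat: 41° + 0.267800 × 60 = 41° 16.068000′
Longitude is negative → W; |value| = 127.254900
Lon: 127° + 0.254900 × 60 = 127° 15.294000′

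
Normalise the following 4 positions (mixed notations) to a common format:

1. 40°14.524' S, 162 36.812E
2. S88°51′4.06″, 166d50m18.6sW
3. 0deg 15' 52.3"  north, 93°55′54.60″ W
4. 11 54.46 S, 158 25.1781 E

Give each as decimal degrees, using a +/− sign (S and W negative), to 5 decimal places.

Point 1:
  φ: 14.524′ = 0.242067°; total 40.242067
  S → negative
  Lon: 162 + 36.812/60 = 162.613533
  E → positive
Point 2:
  Lat: 51′ + 4.06″ = 51.06767′; 88 + 51.06767/60 = 88.851128
  S ⇒ negate
  Longitude: 166° + 50/60 + 18.6/3600 = 166 + 0.833333 + 0.005167 = 166.838500
  W → negative
Point 3:
  Latitude: 15′ + 52.3″ = 15.87167′; 0 + 15.87167/60 = 0.264528
  N ⇒ keep positive
  Lon: 93° + 55/60 + 54.6/3600 = 93 + 0.916667 + 0.015167 = 93.931833
  W ⇒ negate
Point 4:
  Latitude: 11 + 54.46/60 = 11.907667
  S → negative
  λ: 25.1781′ = 0.419635°; total 158.419635
  E → positive

1. -40.24207, 162.61353
2. -88.85113, -166.83850
3. 0.26453, -93.93183
4. -11.90767, 158.41964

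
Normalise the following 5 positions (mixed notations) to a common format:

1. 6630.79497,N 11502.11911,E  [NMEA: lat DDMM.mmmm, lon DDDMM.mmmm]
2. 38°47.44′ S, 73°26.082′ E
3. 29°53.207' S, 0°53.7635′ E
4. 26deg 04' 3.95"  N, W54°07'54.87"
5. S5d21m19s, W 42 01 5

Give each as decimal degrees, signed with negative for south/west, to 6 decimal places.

Point 1:
  Latitude: split at 2 digits → 66° and 30.79497′; 66 + 30.79497/60 = 66.5132495
  N ⇒ keep positive
  Longitude: split at 3 digits → 115° and 2.11911′; 115 + 2.11911/60 = 115.0353185
  E → positive
Point 2:
  Latitude: 38 + 47.44/60 = 38.7906667
  S → negative
  Lon: 26.082′ = 0.434700°; total 73.4347000
  E → positive
Point 3:
  φ: 29 + 53.207/60 = 29.8867833
  S → negative
  Lon: 53.7635′ = 0.896058°; total 0.8960583
  E → positive
Point 4:
  φ: 4′ + 3.95″ = 4.06583′; 26 + 4.06583/60 = 26.0677639
  N ⇒ keep positive
  λ: 7′ + 54.87″ = 7.91450′; 54 + 7.91450/60 = 54.1319083
  W → negative
Point 5:
  Latitude: 21′ + 19″ = 21.31667′; 5 + 21.31667/60 = 5.3552778
  S → negative
  λ: 1′ + 5″ = 1.08333′; 42 + 1.08333/60 = 42.0180556
  W ⇒ negate

1. 66.513250, 115.035319
2. -38.790667, 73.434700
3. -29.886783, 0.896058
4. 26.067764, -54.131908
5. -5.355278, -42.018056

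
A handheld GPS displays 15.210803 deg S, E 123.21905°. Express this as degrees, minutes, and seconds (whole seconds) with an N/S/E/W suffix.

φ: 0.210803 × 60 = 12.64818′ → 12′, remainder × 60 = 38.89″
Lon: whole degrees 123; 13.14300′ → 13′ and 8.58″

15°12′39″ S, 123°13′9″ E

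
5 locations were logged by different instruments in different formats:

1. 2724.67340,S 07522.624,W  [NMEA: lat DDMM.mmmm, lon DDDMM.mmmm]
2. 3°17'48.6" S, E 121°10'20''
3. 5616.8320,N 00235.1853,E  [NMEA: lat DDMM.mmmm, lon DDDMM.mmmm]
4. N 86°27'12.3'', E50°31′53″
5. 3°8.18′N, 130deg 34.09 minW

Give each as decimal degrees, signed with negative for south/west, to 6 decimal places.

Point 1:
  Latitude: split at 2 digits → 27° and 24.6734′; 27 + 24.6734/60 = 27.4112233
  hemisphere S, so the sign is −
  λ: degrees = first 3 digits = 75, minutes = 22.624; 75 + 22.624/60 = 75.3770667
  W ⇒ negate
Point 2:
  Lat: 17′ + 48.6″ = 17.81000′; 3 + 17.81000/60 = 3.2968333
  hemisphere S, so the sign is −
  Longitude: 121 + 10/60 + 20/3600 = 121.1722222
  E ⇒ keep positive
Point 3:
  Latitude: degrees = first 2 digits = 56, minutes = 16.832; 56 + 16.832/60 = 56.2805333
  N → positive
  Lon: degrees = first 3 digits = 2, minutes = 35.1853; 2 + 35.1853/60 = 2.5864217
  E → positive
Point 4:
  Latitude: 86 + 27/60 + 12.3/3600 = 86.4534167
  N ⇒ keep positive
  Longitude: 50° + 31/60 + 53/3600 = 50 + 0.516667 + 0.014722 = 50.5313889
  E → positive
Point 5:
  φ: 3 + 8.18/60 = 3.1363333
  N → positive
  λ: 130 + 34.09/60 = 130.5681667
  hemisphere W, so the sign is −

1. -27.411223, -75.377067
2. -3.296833, 121.172222
3. 56.280533, 2.586422
4. 86.453417, 50.531389
5. 3.136333, -130.568167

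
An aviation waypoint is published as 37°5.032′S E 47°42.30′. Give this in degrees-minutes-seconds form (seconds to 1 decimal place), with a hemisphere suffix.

37°05′1.9″ S, 47°42′18.0″ E

Latitude: fractional minutes 0.03200 × 60 = 1.920″
Longitude: fractional minutes 0.30000 × 60 = 18.000″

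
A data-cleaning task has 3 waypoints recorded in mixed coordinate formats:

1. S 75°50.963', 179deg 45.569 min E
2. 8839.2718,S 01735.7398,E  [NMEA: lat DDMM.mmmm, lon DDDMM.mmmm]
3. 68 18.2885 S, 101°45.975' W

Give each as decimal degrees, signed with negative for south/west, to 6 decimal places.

1. -75.849383, 179.759483
2. -88.654530, 17.595663
3. -68.304808, -101.766250

Point 1:
  Latitude: 75 + 50.963/60 = 75.8493833
  S ⇒ negate
  Lon: 179 + 45.569/60 = 179.7594833
  E → positive
Point 2:
  Lat: split at 2 digits → 88° and 39.2718′; 88 + 39.2718/60 = 88.6545300
  S ⇒ negate
  Lon: split at 3 digits → 017° and 35.7398′; 17 + 35.7398/60 = 17.5956633
  E → positive
Point 3:
  φ: 68 + 18.2885/60 = 68.3048083
  hemisphere S, so the sign is −
  Lon: 101 + 45.975/60 = 101.7662500
  W → negative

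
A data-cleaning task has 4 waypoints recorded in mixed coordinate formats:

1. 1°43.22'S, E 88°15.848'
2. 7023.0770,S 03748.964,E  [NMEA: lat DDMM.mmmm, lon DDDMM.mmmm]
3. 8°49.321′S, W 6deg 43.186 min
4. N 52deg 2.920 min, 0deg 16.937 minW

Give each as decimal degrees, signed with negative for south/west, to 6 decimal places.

Point 1:
  φ: 1 + 43.22/60 = 1.7203333
  S → negative
  Lon: 88 + 15.848/60 = 88.2641333
  E → positive
Point 2:
  Lat: split at 2 digits → 70° and 23.077′; 70 + 23.077/60 = 70.3846167
  hemisphere S, so the sign is −
  Lon: split at 3 digits → 037° and 48.964′; 37 + 48.964/60 = 37.8160667
  E ⇒ keep positive
Point 3:
  Latitude: 49.321′ = 0.822017°; total 8.8220167
  S → negative
  Longitude: 43.186′ = 0.719767°; total 6.7197667
  hemisphere W, so the sign is −
Point 4:
  Latitude: 52 + 2.92/60 = 52.0486667
  N ⇒ keep positive
  Lon: 16.937′ = 0.282283°; total 0.2822833
  hemisphere W, so the sign is −

1. -1.720333, 88.264133
2. -70.384617, 37.816067
3. -8.822017, -6.719767
4. 52.048667, -0.282283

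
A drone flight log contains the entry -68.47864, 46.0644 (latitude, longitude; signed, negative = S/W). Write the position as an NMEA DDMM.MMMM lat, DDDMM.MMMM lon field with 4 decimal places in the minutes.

Latitude is negative → S; |value| = 68.478640
Lat: fractional part 0.478640 → 28.718400 minutes
Longitude: 46° + 0.064400 × 60 = 46° 3.864000′

6828.7184,S / 04603.8640,E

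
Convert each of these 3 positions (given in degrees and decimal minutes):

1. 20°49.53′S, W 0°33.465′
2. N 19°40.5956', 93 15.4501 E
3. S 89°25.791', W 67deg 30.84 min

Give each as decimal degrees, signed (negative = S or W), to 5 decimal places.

1. -20.82550, -0.55775
2. 19.67659, 93.25750
3. -89.42985, -67.51400

Point 1:
  Lat: 49.53′ = 0.825500°; total 20.825500
  hemisphere S, so the sign is −
  λ: 0 + 33.465/60 = 0.557750
  W → negative
Point 2:
  Latitude: 19 + 40.5956/60 = 19.676593
  N → positive
  λ: 93 + 15.4501/60 = 93.257502
  E → positive
Point 3:
  φ: 25.791′ = 0.429850°; total 89.429850
  S → negative
  Longitude: 67 + 30.84/60 = 67.514000
  W ⇒ negate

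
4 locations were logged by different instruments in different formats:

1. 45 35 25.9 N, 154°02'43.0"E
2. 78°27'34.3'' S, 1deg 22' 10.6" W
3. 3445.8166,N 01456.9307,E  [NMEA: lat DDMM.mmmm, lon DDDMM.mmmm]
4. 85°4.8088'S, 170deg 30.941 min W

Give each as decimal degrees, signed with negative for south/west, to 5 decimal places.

1. 45.59053, 154.04528
2. -78.45953, -1.36961
3. 34.76361, 14.94885
4. -85.08015, -170.51568

Point 1:
  Lat: 45 + 35/60 + 25.9/3600 = 45.590528
  N ⇒ keep positive
  Lon: 2′ + 43″ = 2.71667′; 154 + 2.71667/60 = 154.045278
  E ⇒ keep positive
Point 2:
  Latitude: 78 + 27/60 + 34.3/3600 = 78.459528
  S → negative
  Lon: 22′ + 10.6″ = 22.17667′; 1 + 22.17667/60 = 1.369611
  hemisphere W, so the sign is −
Point 3:
  Lat: split at 2 digits → 34° and 45.8166′; 34 + 45.8166/60 = 34.763610
  N → positive
  Longitude: split at 3 digits → 014° and 56.9307′; 14 + 56.9307/60 = 14.948845
  E ⇒ keep positive
Point 4:
  Latitude: 4.8088′ = 0.080147°; total 85.080147
  hemisphere S, so the sign is −
  λ: 170 + 30.941/60 = 170.515683
  W → negative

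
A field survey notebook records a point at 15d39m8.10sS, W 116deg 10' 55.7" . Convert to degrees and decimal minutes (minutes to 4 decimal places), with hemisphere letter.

15° 39.1350′ S, 116° 10.9283′ W

φ: seconds/60 = 0.13500; minutes = 39 + 0.13500 = 39.135000
λ: 10 + 55.7/60 = 10.928333′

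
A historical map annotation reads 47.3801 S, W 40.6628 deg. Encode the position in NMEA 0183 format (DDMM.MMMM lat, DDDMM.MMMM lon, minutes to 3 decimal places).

Latitude: minutes = (47.380100 − 47) × 60 = 22.80600
Lon: 40° + 0.662800 × 60 = 40° 39.76800′

4722.806,S / 04039.768,W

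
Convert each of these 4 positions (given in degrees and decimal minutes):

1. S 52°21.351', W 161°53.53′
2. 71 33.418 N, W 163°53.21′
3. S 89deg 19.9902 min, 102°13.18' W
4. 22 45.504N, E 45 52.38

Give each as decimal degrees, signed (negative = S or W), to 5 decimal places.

1. -52.35585, -161.89217
2. 71.55697, -163.88683
3. -89.33317, -102.21967
4. 22.75840, 45.87300

Point 1:
  φ: 21.351′ = 0.355850°; total 52.355850
  hemisphere S, so the sign is −
  Longitude: 53.53′ = 0.892167°; total 161.892167
  hemisphere W, so the sign is −
Point 2:
  φ: 71 + 33.418/60 = 71.556967
  N ⇒ keep positive
  Longitude: 53.21′ = 0.886833°; total 163.886833
  hemisphere W, so the sign is −
Point 3:
  Latitude: 89 + 19.9902/60 = 89.333170
  S ⇒ negate
  Longitude: 102 + 13.18/60 = 102.219667
  W → negative
Point 4:
  Lat: 45.504′ = 0.758400°; total 22.758400
  N ⇒ keep positive
  λ: 52.38′ = 0.873000°; total 45.873000
  E ⇒ keep positive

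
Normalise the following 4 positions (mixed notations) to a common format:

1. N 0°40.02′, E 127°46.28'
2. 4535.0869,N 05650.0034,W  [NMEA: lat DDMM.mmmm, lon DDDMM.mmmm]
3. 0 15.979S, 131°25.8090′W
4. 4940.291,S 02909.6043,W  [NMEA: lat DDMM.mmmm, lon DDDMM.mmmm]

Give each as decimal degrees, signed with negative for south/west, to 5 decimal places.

1. 0.66700, 127.77133
2. 45.58478, -56.83339
3. -0.26632, -131.43015
4. -49.67152, -29.16007

Point 1:
  φ: 40.02′ = 0.667000°; total 0.667000
  N ⇒ keep positive
  Lon: 127 + 46.28/60 = 127.771333
  E → positive
Point 2:
  Latitude: split at 2 digits → 45° and 35.0869′; 45 + 35.0869/60 = 45.584782
  N → positive
  Lon: degrees = first 3 digits = 56, minutes = 50.0034; 56 + 50.0034/60 = 56.833390
  W → negative
Point 3:
  Lat: 15.979′ = 0.266317°; total 0.266317
  S ⇒ negate
  λ: 131 + 25.809/60 = 131.430150
  W ⇒ negate
Point 4:
  Latitude: degrees = first 2 digits = 49, minutes = 40.291; 49 + 40.291/60 = 49.671517
  S → negative
  Longitude: degrees = first 3 digits = 29, minutes = 9.6043; 29 + 9.6043/60 = 29.160072
  hemisphere W, so the sign is −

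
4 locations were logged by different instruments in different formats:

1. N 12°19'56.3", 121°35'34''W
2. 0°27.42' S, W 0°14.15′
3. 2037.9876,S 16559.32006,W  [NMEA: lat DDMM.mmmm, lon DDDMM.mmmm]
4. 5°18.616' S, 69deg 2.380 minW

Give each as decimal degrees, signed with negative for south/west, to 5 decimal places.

Point 1:
  Latitude: 19′ + 56.3″ = 19.93833′; 12 + 19.93833/60 = 12.332306
  N → positive
  Lon: 35′ + 34″ = 35.56667′; 121 + 35.56667/60 = 121.592778
  W → negative
Point 2:
  φ: 0 + 27.42/60 = 0.457000
  hemisphere S, so the sign is −
  λ: 14.15′ = 0.235833°; total 0.235833
  hemisphere W, so the sign is −
Point 3:
  Lat: degrees = first 2 digits = 20, minutes = 37.9876; 20 + 37.9876/60 = 20.633127
  S ⇒ negate
  Lon: degrees = first 3 digits = 165, minutes = 59.32006; 165 + 59.32006/60 = 165.988668
  hemisphere W, so the sign is −
Point 4:
  Latitude: 18.616′ = 0.310267°; total 5.310267
  hemisphere S, so the sign is −
  λ: 2.38′ = 0.039667°; total 69.039667
  hemisphere W, so the sign is −

1. 12.33231, -121.59278
2. -0.45700, -0.23583
3. -20.63313, -165.98867
4. -5.31027, -69.03967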